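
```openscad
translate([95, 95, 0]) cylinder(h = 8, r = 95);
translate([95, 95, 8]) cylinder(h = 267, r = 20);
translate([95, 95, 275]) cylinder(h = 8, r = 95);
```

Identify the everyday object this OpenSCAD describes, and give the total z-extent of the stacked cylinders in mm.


A spool. The overall height is 283 mm.

Three coaxial cylinders, large–small–large — a spool. Two 8 mm flanges and a 267 mm core give 8 + 267 + 8 = 283 mm.


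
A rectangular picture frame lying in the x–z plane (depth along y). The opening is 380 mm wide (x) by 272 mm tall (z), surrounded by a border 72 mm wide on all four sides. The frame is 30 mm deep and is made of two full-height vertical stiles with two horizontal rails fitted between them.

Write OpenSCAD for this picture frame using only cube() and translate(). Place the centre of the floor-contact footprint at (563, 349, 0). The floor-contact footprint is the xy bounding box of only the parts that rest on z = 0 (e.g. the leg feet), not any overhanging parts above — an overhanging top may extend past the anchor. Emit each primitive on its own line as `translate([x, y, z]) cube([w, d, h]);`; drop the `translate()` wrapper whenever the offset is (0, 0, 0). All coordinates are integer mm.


translate([301, 334, 0]) cube([72, 30, 416]);
translate([753, 334, 0]) cube([72, 30, 416]);
translate([373, 334, 0]) cube([380, 30, 72]);
translate([373, 334, 344]) cube([380, 30, 72]);


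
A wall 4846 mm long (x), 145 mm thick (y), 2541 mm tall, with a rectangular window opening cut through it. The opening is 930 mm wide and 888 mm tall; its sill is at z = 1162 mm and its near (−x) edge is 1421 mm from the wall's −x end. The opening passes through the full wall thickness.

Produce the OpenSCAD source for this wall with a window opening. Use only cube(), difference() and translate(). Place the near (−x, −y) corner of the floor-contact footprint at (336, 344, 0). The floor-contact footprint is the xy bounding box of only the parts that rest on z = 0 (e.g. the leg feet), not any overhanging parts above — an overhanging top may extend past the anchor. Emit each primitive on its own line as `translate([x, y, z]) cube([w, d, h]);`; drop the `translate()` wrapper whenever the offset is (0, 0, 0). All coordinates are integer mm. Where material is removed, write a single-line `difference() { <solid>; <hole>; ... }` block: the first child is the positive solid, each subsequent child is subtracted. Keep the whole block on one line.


difference() { translate([336, 344, 0]) cube([4846, 145, 2541]); translate([1757, 344, 1162]) cube([930, 145, 888]); }


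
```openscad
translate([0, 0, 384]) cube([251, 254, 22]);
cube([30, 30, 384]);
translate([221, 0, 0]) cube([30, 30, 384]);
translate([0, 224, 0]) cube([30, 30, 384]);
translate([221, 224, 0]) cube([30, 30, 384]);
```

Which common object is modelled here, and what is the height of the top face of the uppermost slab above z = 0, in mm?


A stool. The seat height is 406 mm.

A 251×254×22 slab at z = 384 on four corner posts — a stool. The seat top is 384 + 22 = 406 mm.


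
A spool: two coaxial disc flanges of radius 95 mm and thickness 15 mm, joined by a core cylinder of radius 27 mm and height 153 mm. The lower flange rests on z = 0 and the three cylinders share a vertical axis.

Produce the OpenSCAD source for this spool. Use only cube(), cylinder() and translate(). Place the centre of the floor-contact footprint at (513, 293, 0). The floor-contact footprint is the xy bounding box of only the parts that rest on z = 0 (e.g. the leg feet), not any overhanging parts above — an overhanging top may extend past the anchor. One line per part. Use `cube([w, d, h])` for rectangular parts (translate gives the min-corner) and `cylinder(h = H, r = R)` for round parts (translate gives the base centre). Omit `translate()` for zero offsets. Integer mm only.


translate([513, 293, 0]) cylinder(h = 15, r = 95);
translate([513, 293, 15]) cylinder(h = 153, r = 27);
translate([513, 293, 168]) cylinder(h = 15, r = 95);


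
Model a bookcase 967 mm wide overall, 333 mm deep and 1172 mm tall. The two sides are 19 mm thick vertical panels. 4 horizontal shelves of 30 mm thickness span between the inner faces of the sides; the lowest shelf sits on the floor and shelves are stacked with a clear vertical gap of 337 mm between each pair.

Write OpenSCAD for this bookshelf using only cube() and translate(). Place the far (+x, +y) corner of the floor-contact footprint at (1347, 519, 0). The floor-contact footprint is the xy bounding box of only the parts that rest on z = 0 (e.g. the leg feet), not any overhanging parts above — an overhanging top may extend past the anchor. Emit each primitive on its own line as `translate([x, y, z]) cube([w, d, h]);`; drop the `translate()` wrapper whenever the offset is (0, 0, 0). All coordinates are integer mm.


translate([380, 186, 0]) cube([19, 333, 1172]);
translate([1328, 186, 0]) cube([19, 333, 1172]);
translate([399, 186, 0]) cube([929, 333, 30]);
translate([399, 186, 367]) cube([929, 333, 30]);
translate([399, 186, 734]) cube([929, 333, 30]);
translate([399, 186, 1101]) cube([929, 333, 30]);


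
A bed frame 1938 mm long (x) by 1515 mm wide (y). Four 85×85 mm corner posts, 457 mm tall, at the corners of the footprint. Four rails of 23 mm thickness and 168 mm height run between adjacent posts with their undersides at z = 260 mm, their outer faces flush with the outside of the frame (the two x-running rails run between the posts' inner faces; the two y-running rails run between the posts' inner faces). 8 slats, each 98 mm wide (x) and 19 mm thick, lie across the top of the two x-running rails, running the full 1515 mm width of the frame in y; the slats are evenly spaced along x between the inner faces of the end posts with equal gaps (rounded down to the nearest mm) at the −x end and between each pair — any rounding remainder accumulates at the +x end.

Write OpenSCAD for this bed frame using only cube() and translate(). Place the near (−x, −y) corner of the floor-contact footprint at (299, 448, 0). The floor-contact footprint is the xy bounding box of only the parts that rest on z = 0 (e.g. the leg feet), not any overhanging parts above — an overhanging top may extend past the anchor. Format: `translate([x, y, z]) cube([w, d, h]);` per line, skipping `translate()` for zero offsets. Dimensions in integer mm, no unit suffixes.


// slat z = rail_z + rail_h = 260 + 168 = 428
// slat gap = ⌊(1768 − 8·98) / 9⌋ = 109
translate([299, 448, 0]) cube([85, 85, 457]);
translate([299, 1878, 0]) cube([85, 85, 457]);
translate([2152, 448, 0]) cube([85, 85, 457]);
translate([2152, 1878, 0]) cube([85, 85, 457]);
translate([384, 448, 260]) cube([1768, 23, 168]);
translate([384, 1940, 260]) cube([1768, 23, 168]);
translate([299, 533, 260]) cube([23, 1345, 168]);
translate([2214, 533, 260]) cube([23, 1345, 168]);
translate([493, 448, 428]) cube([98, 1515, 19]);
translate([700, 448, 428]) cube([98, 1515, 19]);
translate([907, 448, 428]) cube([98, 1515, 19]);
translate([1114, 448, 428]) cube([98, 1515, 19]);
translate([1321, 448, 428]) cube([98, 1515, 19]);
translate([1528, 448, 428]) cube([98, 1515, 19]);
translate([1735, 448, 428]) cube([98, 1515, 19]);
translate([1942, 448, 428]) cube([98, 1515, 19]);


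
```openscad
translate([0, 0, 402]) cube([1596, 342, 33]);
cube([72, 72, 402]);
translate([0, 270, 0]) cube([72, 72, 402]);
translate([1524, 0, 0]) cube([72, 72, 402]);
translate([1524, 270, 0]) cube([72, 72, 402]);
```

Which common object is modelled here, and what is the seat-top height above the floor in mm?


A bench. The seat-top height is 435 mm.

A long slab on four corner posts — a bench. The slab sits at z = 402 with thickness 33, so the top is 402 + 33 = 435 mm.


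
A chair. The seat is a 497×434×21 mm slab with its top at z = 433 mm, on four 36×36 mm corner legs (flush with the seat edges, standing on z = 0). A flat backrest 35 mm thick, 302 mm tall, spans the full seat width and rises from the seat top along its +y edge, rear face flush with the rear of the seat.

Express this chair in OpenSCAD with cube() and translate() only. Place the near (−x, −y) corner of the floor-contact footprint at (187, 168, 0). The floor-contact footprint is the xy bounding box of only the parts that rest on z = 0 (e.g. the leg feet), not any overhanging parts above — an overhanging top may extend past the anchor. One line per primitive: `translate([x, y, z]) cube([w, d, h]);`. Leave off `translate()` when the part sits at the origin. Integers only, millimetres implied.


translate([187, 168, 412]) cube([497, 434, 21]);
translate([187, 168, 0]) cube([36, 36, 412]);
translate([648, 168, 0]) cube([36, 36, 412]);
translate([187, 566, 0]) cube([36, 36, 412]);
translate([648, 566, 0]) cube([36, 36, 412]);
translate([187, 567, 433]) cube([497, 35, 302]);


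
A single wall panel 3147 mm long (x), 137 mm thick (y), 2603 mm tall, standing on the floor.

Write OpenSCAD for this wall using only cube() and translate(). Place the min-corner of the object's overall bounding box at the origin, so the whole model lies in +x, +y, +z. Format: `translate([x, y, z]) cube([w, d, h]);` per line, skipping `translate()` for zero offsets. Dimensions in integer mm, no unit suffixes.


cube([3147, 137, 2603]);


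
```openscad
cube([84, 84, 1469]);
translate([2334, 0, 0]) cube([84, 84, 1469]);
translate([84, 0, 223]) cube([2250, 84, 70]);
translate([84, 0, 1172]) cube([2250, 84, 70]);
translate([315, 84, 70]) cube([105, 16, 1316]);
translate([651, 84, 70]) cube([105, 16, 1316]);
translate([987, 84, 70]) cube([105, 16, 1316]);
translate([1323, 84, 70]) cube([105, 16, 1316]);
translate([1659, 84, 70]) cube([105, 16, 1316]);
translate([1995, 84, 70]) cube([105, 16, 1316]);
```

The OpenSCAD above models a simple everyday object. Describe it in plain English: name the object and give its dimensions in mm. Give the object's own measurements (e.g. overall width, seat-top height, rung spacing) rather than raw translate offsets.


A fence section. Two 84×84 mm posts, 1469 mm tall, stand on the floor with a clear span of 2250 mm between their inner faces. Two horizontal rails of 84×70 mm section span the gap between the posts with their undersides at z = 223 mm and z = 1172 mm, flush with the posts' −y face. 6 pickets, each 105 mm wide, 16 mm thick and 1316 mm tall, are fixed to the +y face of the rails with their bottoms at z = 70 mm, spaced across the span with a 231 mm gap after the −x post and between neighbouring pickets, with 234 mm left before the +x post.


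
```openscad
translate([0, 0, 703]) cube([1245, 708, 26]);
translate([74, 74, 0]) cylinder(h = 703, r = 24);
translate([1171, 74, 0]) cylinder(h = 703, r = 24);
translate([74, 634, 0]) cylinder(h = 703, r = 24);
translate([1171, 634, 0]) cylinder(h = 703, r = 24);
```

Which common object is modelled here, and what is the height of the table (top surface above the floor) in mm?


A table. The table height is 729 mm.

A 1245×708×26 slab sits at z = 703 on four Ø48 mm round legs — a table. The top surface is at 703 + 26 = 729 mm.


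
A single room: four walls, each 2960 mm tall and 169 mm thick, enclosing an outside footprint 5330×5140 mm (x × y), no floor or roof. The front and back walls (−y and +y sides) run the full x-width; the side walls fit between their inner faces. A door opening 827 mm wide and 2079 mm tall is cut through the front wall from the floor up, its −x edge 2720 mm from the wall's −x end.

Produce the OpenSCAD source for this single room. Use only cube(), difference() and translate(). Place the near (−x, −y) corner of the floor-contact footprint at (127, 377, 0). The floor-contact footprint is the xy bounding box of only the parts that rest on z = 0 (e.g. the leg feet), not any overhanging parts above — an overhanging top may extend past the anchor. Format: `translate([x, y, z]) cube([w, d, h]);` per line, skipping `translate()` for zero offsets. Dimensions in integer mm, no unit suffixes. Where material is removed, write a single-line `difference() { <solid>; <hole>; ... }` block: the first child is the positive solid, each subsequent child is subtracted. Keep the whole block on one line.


difference() { translate([127, 377, 0]) cube([5330, 169, 2960]); translate([2847, 377, 0]) cube([827, 169, 2079]); }
translate([127, 5348, 0]) cube([5330, 169, 2960]);
translate([127, 546, 0]) cube([169, 4802, 2960]);
translate([5288, 546, 0]) cube([169, 4802, 2960]);


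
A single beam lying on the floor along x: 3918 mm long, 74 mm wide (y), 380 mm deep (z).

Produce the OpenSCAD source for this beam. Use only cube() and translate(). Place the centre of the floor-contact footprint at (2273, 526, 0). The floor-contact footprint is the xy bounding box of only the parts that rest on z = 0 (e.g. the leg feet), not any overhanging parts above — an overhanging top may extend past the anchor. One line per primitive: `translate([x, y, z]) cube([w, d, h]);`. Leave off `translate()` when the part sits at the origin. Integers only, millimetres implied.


translate([314, 489, 0]) cube([3918, 74, 380]);


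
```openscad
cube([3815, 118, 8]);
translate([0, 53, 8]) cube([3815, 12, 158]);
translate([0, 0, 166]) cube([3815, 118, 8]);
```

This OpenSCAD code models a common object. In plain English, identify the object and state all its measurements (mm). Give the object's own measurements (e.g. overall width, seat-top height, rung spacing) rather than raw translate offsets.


An I-beam lying along x, 3815 mm long. Overall section height 174 mm. Two flanges 118 mm wide (y) and 8 mm thick, one on the floor and one at the top; a web 12 mm thick runs between them, centred on the flange width.


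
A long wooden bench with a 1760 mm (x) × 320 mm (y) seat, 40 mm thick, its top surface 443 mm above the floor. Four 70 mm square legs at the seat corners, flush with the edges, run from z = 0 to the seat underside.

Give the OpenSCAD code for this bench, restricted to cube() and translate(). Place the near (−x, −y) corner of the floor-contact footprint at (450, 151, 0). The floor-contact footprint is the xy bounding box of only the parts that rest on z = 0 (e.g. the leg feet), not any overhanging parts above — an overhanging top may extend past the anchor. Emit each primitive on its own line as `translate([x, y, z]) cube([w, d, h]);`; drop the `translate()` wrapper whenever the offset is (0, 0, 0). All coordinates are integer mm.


// leg_h = 443 − 40 = 403
translate([450, 151, 403]) cube([1760, 320, 40]);
translate([450, 151, 0]) cube([70, 70, 403]);
translate([450, 401, 0]) cube([70, 70, 403]);
translate([2140, 151, 0]) cube([70, 70, 403]);
translate([2140, 401, 0]) cube([70, 70, 403]);


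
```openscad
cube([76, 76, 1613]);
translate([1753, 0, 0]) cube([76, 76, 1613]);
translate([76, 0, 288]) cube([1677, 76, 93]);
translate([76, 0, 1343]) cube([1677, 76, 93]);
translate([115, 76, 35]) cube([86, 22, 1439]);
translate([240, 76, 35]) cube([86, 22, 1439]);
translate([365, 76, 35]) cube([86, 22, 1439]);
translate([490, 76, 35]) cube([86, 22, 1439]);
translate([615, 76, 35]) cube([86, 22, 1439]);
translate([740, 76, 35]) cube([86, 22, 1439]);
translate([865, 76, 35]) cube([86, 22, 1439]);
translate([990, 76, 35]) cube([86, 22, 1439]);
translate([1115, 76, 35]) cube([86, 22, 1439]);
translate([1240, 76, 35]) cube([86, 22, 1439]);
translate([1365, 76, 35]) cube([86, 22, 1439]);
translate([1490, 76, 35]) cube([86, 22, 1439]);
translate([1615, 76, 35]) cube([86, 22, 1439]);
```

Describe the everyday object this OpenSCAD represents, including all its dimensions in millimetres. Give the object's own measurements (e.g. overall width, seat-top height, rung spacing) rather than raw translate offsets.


A fence section. Two 76×76 mm posts, 1613 mm tall, stand on the floor with a clear span of 1677 mm between their inner faces. Two horizontal rails of 76×93 mm section span the gap between the posts with their undersides at z = 288 mm and z = 1343 mm, flush with the posts' −y face. 13 pickets, each 86 mm wide, 22 mm thick and 1439 mm tall, are fixed to the +y face of the rails with their bottoms at z = 35 mm, spaced across the span with a 39 mm gap after the −x post and between neighbouring pickets, with 52 mm left before the +x post.


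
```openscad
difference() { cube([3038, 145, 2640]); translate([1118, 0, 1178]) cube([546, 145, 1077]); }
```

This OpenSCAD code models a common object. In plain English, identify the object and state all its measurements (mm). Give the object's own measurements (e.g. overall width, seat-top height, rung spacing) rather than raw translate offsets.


A wall 3038 mm long (x), 145 mm thick (y), 2640 mm tall, with a rectangular window opening cut through it. The opening is 546 mm wide and 1077 mm tall; its sill is at z = 1178 mm and its near (−x) edge is 1118 mm from the wall's −x end. The opening passes through the full wall thickness.


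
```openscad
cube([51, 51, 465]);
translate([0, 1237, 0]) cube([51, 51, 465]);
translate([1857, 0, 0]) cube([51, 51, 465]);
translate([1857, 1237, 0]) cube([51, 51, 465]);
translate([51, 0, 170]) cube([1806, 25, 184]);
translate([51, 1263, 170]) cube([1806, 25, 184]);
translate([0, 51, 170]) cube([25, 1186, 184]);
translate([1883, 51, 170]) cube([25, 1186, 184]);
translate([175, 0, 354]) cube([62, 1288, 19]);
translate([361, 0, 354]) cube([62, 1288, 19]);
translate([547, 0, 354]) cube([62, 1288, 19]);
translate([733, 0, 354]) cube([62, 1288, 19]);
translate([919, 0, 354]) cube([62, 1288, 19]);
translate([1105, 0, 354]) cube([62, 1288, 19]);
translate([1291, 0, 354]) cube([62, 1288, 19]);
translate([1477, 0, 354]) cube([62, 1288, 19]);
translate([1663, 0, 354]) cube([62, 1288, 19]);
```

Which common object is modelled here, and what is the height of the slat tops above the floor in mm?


A bed frame. The slat-top height is 373 mm.

Four posts, four rails, and a row of slats — a bed frame. Slats sit on the rails at z = 170 + 184 = 354; with slat thickness 19, the top is 373 mm.


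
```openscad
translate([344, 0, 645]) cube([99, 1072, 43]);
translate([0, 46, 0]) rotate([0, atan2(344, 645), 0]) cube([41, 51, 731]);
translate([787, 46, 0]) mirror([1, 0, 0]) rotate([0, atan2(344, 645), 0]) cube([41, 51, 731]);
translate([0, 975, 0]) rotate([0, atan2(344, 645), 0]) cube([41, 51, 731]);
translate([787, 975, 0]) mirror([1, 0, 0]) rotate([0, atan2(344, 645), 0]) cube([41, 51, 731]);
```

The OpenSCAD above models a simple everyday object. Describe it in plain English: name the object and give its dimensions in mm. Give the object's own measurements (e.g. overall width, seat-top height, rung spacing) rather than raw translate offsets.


A sawhorse. A 99×1072×43 mm beam (x, y, z) sits on two A-frame leg pairs. Each pair is two raked legs of 41×51 mm section (51 mm along y) splaying symmetrically in x. Each leg rises 645 mm vertically over 344 mm of horizontal reach and is 731 mm long along its own axis. Every leg's outer bottom edge rests on the floor and its outer top edge meets a bottom edge of the beam — the left legs (tilting toward +x) meet the beam's −x bottom edge, the right legs (their mirror images, tilting toward −x) meet its +x bottom edge — so the leg tops tuck under the beam, the beam's underside is 645 mm above the floor, and the feet are 787 mm apart outside-to-outside with the beam centred between them. The two leg pairs are set in 46 mm from either end of the beam.


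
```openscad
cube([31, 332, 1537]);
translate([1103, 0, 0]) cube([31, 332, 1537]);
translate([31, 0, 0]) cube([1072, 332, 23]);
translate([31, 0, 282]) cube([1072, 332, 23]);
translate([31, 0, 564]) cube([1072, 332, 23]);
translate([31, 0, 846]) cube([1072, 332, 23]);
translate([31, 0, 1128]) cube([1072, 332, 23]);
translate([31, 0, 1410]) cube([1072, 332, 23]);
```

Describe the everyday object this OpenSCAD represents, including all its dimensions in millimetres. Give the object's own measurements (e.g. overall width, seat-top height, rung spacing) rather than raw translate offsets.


An open bookshelf. Two side panels, each 31 mm thick, 332 mm deep and 1537 mm tall, stand 1134 mm apart (outside-to-outside). Between them sit 6 shelves, each 23 mm thick and 332 mm deep, spanning the full gap between the sides. The bottom shelf rests on the floor (its underside at z = 0) and the clear gap between one shelf's top and the next shelf's underside is 259 mm.


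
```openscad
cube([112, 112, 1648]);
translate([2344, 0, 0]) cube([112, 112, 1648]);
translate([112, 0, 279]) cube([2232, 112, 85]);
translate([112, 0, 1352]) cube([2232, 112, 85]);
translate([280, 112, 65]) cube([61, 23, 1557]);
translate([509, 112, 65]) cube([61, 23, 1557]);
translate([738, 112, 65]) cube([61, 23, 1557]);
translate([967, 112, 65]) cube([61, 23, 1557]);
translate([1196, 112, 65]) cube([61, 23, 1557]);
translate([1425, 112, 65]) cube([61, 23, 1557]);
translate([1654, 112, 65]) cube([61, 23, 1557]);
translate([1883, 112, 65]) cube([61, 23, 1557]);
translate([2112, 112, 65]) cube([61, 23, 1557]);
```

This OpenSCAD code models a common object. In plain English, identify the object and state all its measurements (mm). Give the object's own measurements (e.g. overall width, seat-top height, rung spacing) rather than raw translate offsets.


A fence section. Two 112×112 mm posts, 1648 mm tall, stand on the floor with a clear span of 2232 mm between their inner faces. Two horizontal rails of 112×85 mm section span the gap between the posts with their undersides at z = 279 mm and z = 1352 mm, flush with the posts' −y face. 9 pickets, each 61 mm wide, 23 mm thick and 1557 mm tall, are fixed to the +y face of the rails with their bottoms at z = 65 mm, spaced across the span with a 168 mm gap after the −x post and between neighbouring pickets, with 171 mm left before the +x post.


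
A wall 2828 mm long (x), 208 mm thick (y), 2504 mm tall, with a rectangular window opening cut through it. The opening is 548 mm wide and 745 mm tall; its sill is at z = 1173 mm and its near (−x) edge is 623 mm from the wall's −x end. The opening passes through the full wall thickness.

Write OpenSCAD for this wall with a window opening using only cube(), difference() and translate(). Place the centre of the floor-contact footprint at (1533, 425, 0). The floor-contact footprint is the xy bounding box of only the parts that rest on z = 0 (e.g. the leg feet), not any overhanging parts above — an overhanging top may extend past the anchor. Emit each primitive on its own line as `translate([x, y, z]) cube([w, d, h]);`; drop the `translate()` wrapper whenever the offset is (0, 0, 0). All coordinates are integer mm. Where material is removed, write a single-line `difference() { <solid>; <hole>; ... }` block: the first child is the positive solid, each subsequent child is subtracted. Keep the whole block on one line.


difference() { translate([119, 321, 0]) cube([2828, 208, 2504]); translate([742, 321, 1173]) cube([548, 208, 745]); }


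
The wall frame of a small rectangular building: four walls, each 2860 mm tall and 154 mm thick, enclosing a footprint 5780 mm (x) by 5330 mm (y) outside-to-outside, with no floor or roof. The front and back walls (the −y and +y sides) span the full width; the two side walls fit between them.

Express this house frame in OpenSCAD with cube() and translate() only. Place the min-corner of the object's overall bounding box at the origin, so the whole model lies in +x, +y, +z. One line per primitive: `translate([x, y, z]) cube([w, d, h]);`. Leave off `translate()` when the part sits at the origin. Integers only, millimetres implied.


cube([5780, 154, 2860]);
translate([0, 5176, 0]) cube([5780, 154, 2860]);
translate([0, 154, 0]) cube([154, 5022, 2860]);
translate([5626, 154, 0]) cube([154, 5022, 2860]);


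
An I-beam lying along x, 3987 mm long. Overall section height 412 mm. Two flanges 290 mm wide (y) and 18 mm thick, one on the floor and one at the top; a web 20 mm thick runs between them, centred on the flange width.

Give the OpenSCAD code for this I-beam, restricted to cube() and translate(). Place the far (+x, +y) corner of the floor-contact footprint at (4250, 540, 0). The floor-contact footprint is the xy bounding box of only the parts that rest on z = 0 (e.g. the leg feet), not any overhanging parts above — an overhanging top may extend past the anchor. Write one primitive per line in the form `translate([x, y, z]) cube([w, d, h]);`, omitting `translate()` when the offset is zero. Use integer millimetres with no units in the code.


translate([263, 250, 0]) cube([3987, 290, 18]);
translate([263, 385, 18]) cube([3987, 20, 376]);
translate([263, 250, 394]) cube([3987, 290, 18]);


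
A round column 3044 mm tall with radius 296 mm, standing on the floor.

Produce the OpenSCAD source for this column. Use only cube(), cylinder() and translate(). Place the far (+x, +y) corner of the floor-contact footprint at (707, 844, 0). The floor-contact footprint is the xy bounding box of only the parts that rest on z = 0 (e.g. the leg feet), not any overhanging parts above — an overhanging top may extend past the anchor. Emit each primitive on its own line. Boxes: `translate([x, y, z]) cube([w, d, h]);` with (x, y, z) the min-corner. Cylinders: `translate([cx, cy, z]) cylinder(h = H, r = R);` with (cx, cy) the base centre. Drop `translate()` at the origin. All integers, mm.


translate([411, 548, 0]) cylinder(h = 3044, r = 296);


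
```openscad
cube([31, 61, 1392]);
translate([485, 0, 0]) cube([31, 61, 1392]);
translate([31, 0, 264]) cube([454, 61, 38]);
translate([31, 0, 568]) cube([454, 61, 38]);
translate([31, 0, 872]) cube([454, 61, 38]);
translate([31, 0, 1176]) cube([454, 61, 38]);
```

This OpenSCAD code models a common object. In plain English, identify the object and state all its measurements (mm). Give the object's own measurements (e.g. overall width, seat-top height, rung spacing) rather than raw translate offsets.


A straight ladder. Two 31×61 mm vertical rails, 1392 mm tall, stand 516 mm apart (outside-to-outside) with their front faces coplanar on the −y side. 4 rungs, each 61 mm deep and 38 mm tall, span between the inner faces of the rails, front faces flush with the rails. The lowest rung's underside is at z = 264 mm and rungs are spaced 304 mm apart (underside to underside).


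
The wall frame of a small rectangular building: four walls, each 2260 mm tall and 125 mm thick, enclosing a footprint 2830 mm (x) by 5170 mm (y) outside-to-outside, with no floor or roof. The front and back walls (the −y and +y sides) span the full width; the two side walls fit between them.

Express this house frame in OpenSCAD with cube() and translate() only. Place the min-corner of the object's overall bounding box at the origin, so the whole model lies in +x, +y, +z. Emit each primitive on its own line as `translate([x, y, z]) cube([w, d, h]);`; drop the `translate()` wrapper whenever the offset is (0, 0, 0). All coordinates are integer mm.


cube([2830, 125, 2260]);
translate([0, 5045, 0]) cube([2830, 125, 2260]);
translate([0, 125, 0]) cube([125, 4920, 2260]);
translate([2705, 125, 0]) cube([125, 4920, 2260]);


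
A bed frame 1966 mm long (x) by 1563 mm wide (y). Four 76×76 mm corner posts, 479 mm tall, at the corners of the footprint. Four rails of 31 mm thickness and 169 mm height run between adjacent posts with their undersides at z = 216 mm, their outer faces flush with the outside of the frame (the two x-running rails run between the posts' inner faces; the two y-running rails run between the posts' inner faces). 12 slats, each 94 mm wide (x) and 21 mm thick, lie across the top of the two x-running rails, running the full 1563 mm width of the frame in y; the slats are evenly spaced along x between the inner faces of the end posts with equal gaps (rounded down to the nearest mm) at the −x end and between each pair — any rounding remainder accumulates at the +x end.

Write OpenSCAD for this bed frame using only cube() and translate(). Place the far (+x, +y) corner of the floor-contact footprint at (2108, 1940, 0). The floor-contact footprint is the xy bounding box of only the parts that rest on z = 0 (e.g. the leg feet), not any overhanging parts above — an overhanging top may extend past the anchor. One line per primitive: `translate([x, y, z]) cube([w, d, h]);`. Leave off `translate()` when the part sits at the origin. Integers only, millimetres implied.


translate([142, 377, 0]) cube([76, 76, 479]);
translate([142, 1864, 0]) cube([76, 76, 479]);
translate([2032, 377, 0]) cube([76, 76, 479]);
translate([2032, 1864, 0]) cube([76, 76, 479]);
translate([218, 377, 216]) cube([1814, 31, 169]);
translate([218, 1909, 216]) cube([1814, 31, 169]);
translate([142, 453, 216]) cube([31, 1411, 169]);
translate([2077, 453, 216]) cube([31, 1411, 169]);
translate([270, 377, 385]) cube([94, 1563, 21]);
translate([416, 377, 385]) cube([94, 1563, 21]);
translate([562, 377, 385]) cube([94, 1563, 21]);
translate([708, 377, 385]) cube([94, 1563, 21]);
translate([854, 377, 385]) cube([94, 1563, 21]);
translate([1000, 377, 385]) cube([94, 1563, 21]);
translate([1146, 377, 385]) cube([94, 1563, 21]);
translate([1292, 377, 385]) cube([94, 1563, 21]);
translate([1438, 377, 385]) cube([94, 1563, 21]);
translate([1584, 377, 385]) cube([94, 1563, 21]);
translate([1730, 377, 385]) cube([94, 1563, 21]);
translate([1876, 377, 385]) cube([94, 1563, 21]);


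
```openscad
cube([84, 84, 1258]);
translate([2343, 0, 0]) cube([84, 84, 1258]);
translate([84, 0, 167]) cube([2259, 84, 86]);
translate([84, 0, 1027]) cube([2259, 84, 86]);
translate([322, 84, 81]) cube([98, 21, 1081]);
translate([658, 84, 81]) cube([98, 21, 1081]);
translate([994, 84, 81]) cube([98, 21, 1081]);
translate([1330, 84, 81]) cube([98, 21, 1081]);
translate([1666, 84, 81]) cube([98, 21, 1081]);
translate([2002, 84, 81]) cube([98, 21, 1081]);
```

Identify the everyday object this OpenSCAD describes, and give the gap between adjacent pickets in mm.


A fence section. The picket gap is 238 mm.

Two posts, two rails, 6 pickets — a fence section. Span 2259 mm holds 6 pickets of 98 mm with 7 equal gaps: ⌊(2259 − 6·98) / 7⌋ = 238 mm.


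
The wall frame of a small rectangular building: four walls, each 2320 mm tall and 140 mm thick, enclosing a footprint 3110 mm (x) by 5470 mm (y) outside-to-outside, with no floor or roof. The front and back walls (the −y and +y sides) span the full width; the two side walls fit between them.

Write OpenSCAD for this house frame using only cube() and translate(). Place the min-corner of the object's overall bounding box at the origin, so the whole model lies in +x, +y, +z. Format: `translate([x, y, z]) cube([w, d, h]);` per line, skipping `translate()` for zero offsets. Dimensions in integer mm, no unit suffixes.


cube([3110, 140, 2320]);
translate([0, 5330, 0]) cube([3110, 140, 2320]);
translate([0, 140, 0]) cube([140, 5190, 2320]);
translate([2970, 140, 0]) cube([140, 5190, 2320]);


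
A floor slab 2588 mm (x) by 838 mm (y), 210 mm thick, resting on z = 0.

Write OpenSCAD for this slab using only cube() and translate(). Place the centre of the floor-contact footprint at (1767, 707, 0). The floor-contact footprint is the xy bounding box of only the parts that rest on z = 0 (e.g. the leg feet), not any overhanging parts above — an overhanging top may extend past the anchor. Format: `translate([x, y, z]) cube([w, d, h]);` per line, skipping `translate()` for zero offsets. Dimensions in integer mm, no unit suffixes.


translate([473, 288, 0]) cube([2588, 838, 210]);


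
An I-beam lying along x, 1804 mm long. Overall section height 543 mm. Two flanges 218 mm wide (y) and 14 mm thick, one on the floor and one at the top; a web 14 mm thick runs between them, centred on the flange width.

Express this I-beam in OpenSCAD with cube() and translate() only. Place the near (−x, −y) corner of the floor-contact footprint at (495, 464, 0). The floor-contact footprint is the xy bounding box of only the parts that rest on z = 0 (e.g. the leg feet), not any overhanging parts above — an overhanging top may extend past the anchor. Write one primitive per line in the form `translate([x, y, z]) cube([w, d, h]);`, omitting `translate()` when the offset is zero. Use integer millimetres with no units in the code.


translate([495, 464, 0]) cube([1804, 218, 14]);
translate([495, 566, 14]) cube([1804, 14, 515]);
translate([495, 464, 529]) cube([1804, 218, 14]);


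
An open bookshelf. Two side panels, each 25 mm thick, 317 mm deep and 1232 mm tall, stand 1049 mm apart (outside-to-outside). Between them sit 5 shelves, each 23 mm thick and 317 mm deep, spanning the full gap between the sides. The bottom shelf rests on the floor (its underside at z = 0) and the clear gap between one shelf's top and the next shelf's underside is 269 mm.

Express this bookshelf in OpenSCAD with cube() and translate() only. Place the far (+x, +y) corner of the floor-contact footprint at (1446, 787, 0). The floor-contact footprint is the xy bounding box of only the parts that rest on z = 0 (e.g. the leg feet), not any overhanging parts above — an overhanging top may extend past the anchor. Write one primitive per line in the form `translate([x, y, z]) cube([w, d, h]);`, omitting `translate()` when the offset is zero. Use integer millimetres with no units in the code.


translate([397, 470, 0]) cube([25, 317, 1232]);
translate([1421, 470, 0]) cube([25, 317, 1232]);
translate([422, 470, 0]) cube([999, 317, 23]);
translate([422, 470, 292]) cube([999, 317, 23]);
translate([422, 470, 584]) cube([999, 317, 23]);
translate([422, 470, 876]) cube([999, 317, 23]);
translate([422, 470, 1168]) cube([999, 317, 23]);


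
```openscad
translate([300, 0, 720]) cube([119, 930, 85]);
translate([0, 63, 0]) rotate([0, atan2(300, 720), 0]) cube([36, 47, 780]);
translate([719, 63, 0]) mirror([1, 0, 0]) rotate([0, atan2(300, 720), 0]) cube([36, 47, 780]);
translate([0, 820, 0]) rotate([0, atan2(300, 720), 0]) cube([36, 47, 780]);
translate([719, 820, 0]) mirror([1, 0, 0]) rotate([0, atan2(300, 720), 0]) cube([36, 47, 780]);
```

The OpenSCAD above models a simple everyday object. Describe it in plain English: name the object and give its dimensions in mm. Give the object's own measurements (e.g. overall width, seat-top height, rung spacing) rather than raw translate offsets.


A sawhorse. A 119×930×85 mm beam (x, y, z) sits on two A-frame leg pairs. Each pair is two raked legs of 36×47 mm section (47 mm along y) splaying symmetrically in x. Each leg rises 720 mm vertically over 300 mm of horizontal reach and is 780 mm long along its own axis. Every leg's outer bottom edge rests on the floor and its outer top edge meets a bottom edge of the beam — the left legs (tilting toward +x) meet the beam's −x bottom edge, the right legs (their mirror images, tilting toward −x) meet its +x bottom edge — so the leg tops tuck under the beam, the beam's underside is 720 mm above the floor, and the feet are 719 mm apart outside-to-outside with the beam centred between them. The two leg pairs are set in 63 mm from either end of the beam.


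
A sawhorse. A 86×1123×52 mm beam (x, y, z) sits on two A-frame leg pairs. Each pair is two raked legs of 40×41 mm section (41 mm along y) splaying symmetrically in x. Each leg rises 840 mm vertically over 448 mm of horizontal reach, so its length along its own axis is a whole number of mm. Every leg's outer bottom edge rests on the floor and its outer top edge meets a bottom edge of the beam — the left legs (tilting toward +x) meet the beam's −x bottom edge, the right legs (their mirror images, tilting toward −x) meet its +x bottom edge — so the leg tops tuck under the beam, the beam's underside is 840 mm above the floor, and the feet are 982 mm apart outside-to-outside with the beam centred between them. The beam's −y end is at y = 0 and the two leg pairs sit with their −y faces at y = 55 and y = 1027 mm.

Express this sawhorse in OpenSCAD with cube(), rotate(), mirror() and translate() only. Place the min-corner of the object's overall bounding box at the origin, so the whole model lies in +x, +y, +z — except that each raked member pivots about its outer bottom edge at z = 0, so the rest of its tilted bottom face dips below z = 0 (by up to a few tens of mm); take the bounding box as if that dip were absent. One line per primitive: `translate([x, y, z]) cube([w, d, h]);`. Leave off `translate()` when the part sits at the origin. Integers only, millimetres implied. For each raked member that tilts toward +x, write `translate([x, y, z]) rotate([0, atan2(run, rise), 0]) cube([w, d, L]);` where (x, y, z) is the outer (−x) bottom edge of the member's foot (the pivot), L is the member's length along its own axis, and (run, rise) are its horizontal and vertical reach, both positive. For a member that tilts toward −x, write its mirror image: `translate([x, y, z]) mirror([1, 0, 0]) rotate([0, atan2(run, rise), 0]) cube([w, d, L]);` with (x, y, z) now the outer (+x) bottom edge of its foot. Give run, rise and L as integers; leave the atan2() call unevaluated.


translate([448, 0, 840]) cube([86, 1123, 52]);
translate([0, 55, 0]) rotate([0, atan2(448, 840), 0]) cube([40, 41, 952]);
translate([982, 55, 0]) mirror([1, 0, 0]) rotate([0, atan2(448, 840), 0]) cube([40, 41, 952]);
translate([0, 1027, 0]) rotate([0, atan2(448, 840), 0]) cube([40, 41, 952]);
translate([982, 1027, 0]) mirror([1, 0, 0]) rotate([0, atan2(448, 840), 0]) cube([40, 41, 952]);


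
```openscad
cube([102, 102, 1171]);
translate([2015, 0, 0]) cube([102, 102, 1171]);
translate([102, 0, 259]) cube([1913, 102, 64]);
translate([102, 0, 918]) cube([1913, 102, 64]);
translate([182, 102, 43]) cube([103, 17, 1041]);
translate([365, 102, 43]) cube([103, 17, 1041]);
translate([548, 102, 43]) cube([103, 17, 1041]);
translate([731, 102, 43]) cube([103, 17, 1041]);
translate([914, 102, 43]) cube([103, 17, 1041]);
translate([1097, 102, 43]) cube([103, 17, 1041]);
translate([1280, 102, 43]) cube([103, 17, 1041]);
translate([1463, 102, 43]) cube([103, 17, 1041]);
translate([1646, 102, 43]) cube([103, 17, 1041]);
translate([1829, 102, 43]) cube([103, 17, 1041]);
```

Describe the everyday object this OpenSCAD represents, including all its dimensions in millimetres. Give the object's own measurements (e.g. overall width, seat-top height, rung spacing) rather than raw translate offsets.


A fence section. Two 102×102 mm posts, 1171 mm tall, stand on the floor with a clear span of 1913 mm between their inner faces. Two horizontal rails of 102×64 mm section span the gap between the posts with their undersides at z = 259 mm and z = 918 mm, flush with the posts' −y face. 10 pickets, each 103 mm wide, 17 mm thick and 1041 mm tall, are fixed to the +y face of the rails with their bottoms at z = 43 mm, spaced across the span with a 80 mm gap after the −x post and between neighbouring pickets, with 83 mm left before the +x post.


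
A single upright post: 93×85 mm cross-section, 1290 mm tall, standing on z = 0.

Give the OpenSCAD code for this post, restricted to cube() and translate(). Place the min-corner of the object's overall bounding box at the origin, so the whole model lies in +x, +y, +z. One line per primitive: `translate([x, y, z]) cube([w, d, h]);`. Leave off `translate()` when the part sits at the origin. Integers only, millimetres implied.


cube([93, 85, 1290]);


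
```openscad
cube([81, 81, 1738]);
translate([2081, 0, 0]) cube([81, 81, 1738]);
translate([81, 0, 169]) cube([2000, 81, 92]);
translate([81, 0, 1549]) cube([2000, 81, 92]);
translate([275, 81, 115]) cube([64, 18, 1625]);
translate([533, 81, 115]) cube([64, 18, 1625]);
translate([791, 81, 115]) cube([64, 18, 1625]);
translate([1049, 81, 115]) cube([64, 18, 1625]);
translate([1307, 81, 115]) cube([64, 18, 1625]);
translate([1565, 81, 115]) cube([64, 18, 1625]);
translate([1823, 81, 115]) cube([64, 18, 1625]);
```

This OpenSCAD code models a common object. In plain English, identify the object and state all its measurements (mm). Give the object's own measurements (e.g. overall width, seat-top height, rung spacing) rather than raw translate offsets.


A fence section. Two 81×81 mm posts, 1738 mm tall, stand on the floor with a clear span of 2000 mm between their inner faces. Two horizontal rails of 81×92 mm section span the gap between the posts with their undersides at z = 169 mm and z = 1549 mm, flush with the posts' −y face. 7 pickets, each 64 mm wide, 18 mm thick and 1625 mm tall, are fixed to the +y face of the rails with their bottoms at z = 115 mm, spaced across the span with a 194 mm gap after the −x post and between neighbouring pickets and before the +x post.
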